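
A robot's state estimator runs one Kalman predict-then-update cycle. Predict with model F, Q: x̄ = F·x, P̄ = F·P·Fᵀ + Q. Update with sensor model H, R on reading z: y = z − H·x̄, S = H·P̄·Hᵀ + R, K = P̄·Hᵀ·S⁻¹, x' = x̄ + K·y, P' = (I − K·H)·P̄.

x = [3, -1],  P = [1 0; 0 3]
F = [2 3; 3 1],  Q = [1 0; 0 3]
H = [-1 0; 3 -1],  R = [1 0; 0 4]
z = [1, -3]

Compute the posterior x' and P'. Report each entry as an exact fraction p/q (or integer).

x̄ = F·x = [3, 8]
P̄ = F·P·Fᵀ + Q = [32 15; 15 15]
y = z − H·x̄ = [4, -4]
S = H·P̄·Hᵀ + R = [33 -81; -81 217]
K = P̄·Hᵀ·S⁻¹ = [-383/600 27/200; -11/8 -3/8]
x' = x̄ + K·y = [-7/75, 4]
P' = (I − K·H)·P̄ = [383/600 11/8; 11/8 45/8]

x' = [-7/75, 4]
P' = [383/600 11/8; 11/8 45/8]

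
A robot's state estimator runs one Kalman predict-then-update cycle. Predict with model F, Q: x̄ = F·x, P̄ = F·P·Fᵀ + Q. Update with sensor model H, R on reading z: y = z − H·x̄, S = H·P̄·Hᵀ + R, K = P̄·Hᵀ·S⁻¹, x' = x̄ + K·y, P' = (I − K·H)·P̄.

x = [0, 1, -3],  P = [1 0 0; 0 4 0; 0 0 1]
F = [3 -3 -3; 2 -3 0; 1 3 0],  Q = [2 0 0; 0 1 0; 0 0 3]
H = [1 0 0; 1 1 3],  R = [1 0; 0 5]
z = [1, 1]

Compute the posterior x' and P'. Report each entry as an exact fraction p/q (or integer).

x̄ = F·x = [6, -3, 3]
P̄ = F·P·Fᵀ + Q = [56 42 -33; 42 41 -34; -33 -34 40]
y = z − H·x̄ = [-5, -11]
S = H·P̄·Hᵀ + R = [57 -1; -1 144]
K = P̄·Hᵀ·S⁻¹ = [8063/8207 -1/8207; 6029/8207 -1041/8207; -4699/8207 2988/8207]
x' = x̄ + K·y = [8938/8207, -43315/8207, 15248/8207]
P' = (I − K·H)·P̄ = [8063/8207 6029/8207 -4699/8207; 6029/8207 63490/8207 -24908/8207; -4699/8207 -24908/8207 14849/8207]

x' = [8938/8207, -43315/8207, 15248/8207]
P' = [8063/8207 6029/8207 -4699/8207; 6029/8207 63490/8207 -24908/8207; -4699/8207 -24908/8207 14849/8207]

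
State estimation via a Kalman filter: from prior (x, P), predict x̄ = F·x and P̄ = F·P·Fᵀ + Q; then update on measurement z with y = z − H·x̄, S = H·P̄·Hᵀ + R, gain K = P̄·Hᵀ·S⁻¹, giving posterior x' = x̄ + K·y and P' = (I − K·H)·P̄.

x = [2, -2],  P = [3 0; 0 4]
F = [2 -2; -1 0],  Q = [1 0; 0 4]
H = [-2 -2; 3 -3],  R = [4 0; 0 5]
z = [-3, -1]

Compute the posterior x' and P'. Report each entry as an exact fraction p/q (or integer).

x' = [8381/13138, 11167/13138]
P' = [2483/6569 638/6569; 638/6569 2373/6569]

x̄ = F·x = [8, -2]
P̄ = F·P·Fᵀ + Q = [29 -6; -6 7]
y = z − H·x̄ = [9, -31]
S = H·P̄·Hᵀ + R = [100 -132; -132 437]
K = P̄·Hᵀ·S⁻¹ = [-3121/13138 1107/6569; -3011/13138 -1041/6569]
x' = x̄ + K·y = [8381/13138, 11167/13138]
P' = (I − K·H)·P̄ = [2483/6569 638/6569; 638/6569 2373/6569]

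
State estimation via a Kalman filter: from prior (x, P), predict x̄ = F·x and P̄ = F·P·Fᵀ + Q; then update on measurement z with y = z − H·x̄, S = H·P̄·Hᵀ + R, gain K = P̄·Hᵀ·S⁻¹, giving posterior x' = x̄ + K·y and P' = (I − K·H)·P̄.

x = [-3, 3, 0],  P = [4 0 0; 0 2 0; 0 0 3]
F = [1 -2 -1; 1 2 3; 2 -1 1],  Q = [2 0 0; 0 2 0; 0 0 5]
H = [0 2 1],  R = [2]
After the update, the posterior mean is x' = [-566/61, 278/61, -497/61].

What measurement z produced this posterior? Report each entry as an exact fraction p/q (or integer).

x̄ = F·x = [-9, 3, -9]
P̄ = F·P·Fᵀ + Q = [17 -13 9; -13 41 13; 9 13 26]
S = H·P̄·Hᵀ + R = [244]
K = P̄·Hᵀ·S⁻¹ = [-17/244; 95/244; 13/61]
x' − x̄ = [-17/61, 95/61, 52/61] = K·y
y = (KᵀK)⁻¹·Kᵀ·(x' − x̄) = [4]
z = y + H·x̄ = [4] + [-3] = [1]

z = [1]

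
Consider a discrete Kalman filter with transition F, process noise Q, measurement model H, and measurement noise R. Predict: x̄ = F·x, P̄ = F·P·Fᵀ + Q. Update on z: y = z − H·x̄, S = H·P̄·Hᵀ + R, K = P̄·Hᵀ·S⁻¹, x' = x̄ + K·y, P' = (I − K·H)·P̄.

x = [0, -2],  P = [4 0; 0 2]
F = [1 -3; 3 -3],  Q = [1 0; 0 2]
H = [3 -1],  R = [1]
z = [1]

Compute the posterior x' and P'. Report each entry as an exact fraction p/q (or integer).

x' = [25/28, 65/42]
P' = [137/28 199/14; 199/14 887/21]

x̄ = F·x = [6, 6]
P̄ = F·P·Fᵀ + Q = [23 30; 30 56]
y = z − H·x̄ = [-11]
S = H·P̄·Hᵀ + R = [84]
K = P̄·Hᵀ·S⁻¹ = [13/28; 17/42]
x' = x̄ + K·y = [25/28, 65/42]
P' = (I − K·H)·P̄ = [137/28 199/14; 199/14 887/21]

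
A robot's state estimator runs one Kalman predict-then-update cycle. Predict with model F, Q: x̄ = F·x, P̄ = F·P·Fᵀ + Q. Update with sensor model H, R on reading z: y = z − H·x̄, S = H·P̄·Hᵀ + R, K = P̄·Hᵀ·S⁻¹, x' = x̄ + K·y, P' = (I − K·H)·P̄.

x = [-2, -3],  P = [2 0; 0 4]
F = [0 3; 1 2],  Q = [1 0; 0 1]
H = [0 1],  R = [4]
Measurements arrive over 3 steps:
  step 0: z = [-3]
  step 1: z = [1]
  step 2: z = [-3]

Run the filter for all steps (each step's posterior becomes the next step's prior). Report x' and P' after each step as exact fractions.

step 0: x̄ = F·x = [-9, -8]
step 0: P̄ = F·P·Fᵀ + Q = [37 24; 24 19]
step 0: y = z − H·x̄ = [5]
step 0: S = H·P̄·Hᵀ + R = [23]
step 0: K = P̄·Hᵀ·S⁻¹ = [24/23; 19/23]
step 0: x' = x̄ + K·y = [-87/23, -89/23]
step 0: P' = (I − K·H)·P̄ = [275/23 96/23; 96/23 76/23]
step 1: x̄ = F·x = [-267/23, -265/23]
step 1: P̄ = F·P·Fᵀ + Q = [707/23 744/23; 744/23 986/23]
step 1: y = z − H·x̄ = [288/23]
step 1: S = H·P̄·Hᵀ + R = [1078/23]
step 1: K = P̄·Hᵀ·S⁻¹ = [372/539; 493/539]
step 1: x' = x̄ + K·y = [-1599/539, -37/539]
step 1: P' = (I − K·H)·P̄ = [4535/539 1488/539; 1488/539 1972/539]
step 2: x̄ = F·x = [-111/539, -239/77]
step 2: P̄ = F·P·Fᵀ + Q = [18287/539 2328/77; 2328/77 386/11]
step 2: y = z − H·x̄ = [8/77]
step 2: S = H·P̄·Hᵀ + R = [430/11]
step 2: K = P̄·Hᵀ·S⁻¹ = [1164/1505; 193/215]
step 2: x' = x̄ + K·y = [-27/215, -4531/1505]
step 2: P' = (I − K·H)·P̄ = [2267/215 4656/1505; 4656/1505 772/215]

step 0: x' = [-87/23, -89/23], P' = [275/23 96/23; 96/23 76/23]
step 1: x' = [-1599/539, -37/539], P' = [4535/539 1488/539; 1488/539 1972/539]
step 2: x' = [-27/215, -4531/1505], P' = [2267/215 4656/1505; 4656/1505 772/215]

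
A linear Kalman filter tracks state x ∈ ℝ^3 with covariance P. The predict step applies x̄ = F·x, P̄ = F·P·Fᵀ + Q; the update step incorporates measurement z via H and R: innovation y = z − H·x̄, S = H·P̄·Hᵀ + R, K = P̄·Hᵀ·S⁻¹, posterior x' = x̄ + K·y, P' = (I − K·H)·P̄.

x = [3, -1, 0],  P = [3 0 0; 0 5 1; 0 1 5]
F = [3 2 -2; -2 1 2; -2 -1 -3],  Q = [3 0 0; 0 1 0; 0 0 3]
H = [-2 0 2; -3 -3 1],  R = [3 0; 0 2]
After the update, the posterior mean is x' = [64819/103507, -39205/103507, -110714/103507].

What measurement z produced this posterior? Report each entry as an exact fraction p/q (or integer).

x̄ = F·x = [7, -7, -5]
P̄ = F·P·Fᵀ + Q = [62 -26 -2; -26 42 -28; -2 -28 71]
S = H·P̄·Hᵀ + R = [551 542; 542 721]
K = P̄·Hᵀ·S⁻¹ = [-32668/103507 8766/103507; 38308/103507 -39708/103507; 18004/103507 9579/103507]
x' − x̄ = [-659730/103507, 685344/103507, 406821/103507] = K·y
y = (KᵀK)⁻¹·Kᵀ·(x' − x̄) = [21, 3]
z = y + H·x̄ = [21, 3] + [-24, -5] = [-3, -2]

z = [-3, -2]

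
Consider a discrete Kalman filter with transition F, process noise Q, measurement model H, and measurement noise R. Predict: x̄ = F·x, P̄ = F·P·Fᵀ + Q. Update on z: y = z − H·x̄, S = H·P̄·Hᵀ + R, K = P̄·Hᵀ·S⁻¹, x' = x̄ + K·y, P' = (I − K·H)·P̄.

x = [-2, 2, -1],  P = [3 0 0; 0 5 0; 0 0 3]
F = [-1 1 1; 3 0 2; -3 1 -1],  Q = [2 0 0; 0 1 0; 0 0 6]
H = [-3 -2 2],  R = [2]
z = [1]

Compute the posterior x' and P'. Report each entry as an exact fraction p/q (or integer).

x̄ = F·x = [3, -8, 9]
P̄ = F·P·Fᵀ + Q = [13 -3 11; -3 40 -33; 11 -33 41]
y = z − H·x̄ = [-24]
S = H·P̄·Hᵀ + R = [539]
K = P̄·Hᵀ·S⁻¹ = [-1/49; -137/539; 115/539]
x' = x̄ + K·y = [171/49, -1024/539, 2091/539]
P' = (I − K·H)·P̄ = [626/49 -284/49 654/49; -284/49 2791/539 -2032/539; 654/49 -2032/539 8874/539]

x' = [171/49, -1024/539, 2091/539]
P' = [626/49 -284/49 654/49; -284/49 2791/539 -2032/539; 654/49 -2032/539 8874/539]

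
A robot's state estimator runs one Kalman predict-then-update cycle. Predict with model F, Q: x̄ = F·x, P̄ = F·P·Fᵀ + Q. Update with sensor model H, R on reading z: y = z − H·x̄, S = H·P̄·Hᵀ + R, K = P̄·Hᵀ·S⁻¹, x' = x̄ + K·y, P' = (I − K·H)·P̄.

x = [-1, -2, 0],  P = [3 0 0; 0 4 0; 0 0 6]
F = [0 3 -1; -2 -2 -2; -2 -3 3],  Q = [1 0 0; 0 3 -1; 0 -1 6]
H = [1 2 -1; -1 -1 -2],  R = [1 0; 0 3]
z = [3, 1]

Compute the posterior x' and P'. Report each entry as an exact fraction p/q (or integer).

x' = [-187455/101668, 31229/14524, -14115/25417]
P' = [2000351/101668 -172841/14524 -107127/25417; -172841/14524 108561/14524 9820/3631; -107127/25417 9820/3631 35923/25417]

x̄ = F·x = [-6, 6, 8]
P̄ = F·P·Fᵀ + Q = [43 -12 -54; -12 55 -1; -54 -1 108]
y = z − H·x̄ = [5, 17]
S = H·P̄·Hᵀ + R = [436 156; 156 289]
K = P̄·Hᵀ·S⁻¹ = [9085/101668 5546/25417; 5001/14524 -1190/3631; -5570/25417 -11153/25417]
x' = x̄ + K·y = [-187455/101668, 31229/14524, -14115/25417]
P' = (I − K·H)·P̄ = [2000351/101668 -172841/14524 -107127/25417; -172841/14524 108561/14524 9820/3631; -107127/25417 9820/3631 35923/25417]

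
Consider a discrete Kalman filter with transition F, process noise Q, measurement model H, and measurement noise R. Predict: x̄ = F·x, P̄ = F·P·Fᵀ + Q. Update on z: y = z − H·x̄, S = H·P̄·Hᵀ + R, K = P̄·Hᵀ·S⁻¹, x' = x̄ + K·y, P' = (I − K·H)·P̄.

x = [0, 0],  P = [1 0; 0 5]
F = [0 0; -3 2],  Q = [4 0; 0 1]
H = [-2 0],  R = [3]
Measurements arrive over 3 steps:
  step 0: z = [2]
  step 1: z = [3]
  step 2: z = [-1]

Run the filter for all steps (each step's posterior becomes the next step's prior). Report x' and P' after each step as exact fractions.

step 0: x̄ = F·x = [0, 0]
step 0: P̄ = F·P·Fᵀ + Q = [4 0; 0 30]
step 0: y = z − H·x̄ = [2]
step 0: S = H·P̄·Hᵀ + R = [19]
step 0: K = P̄·Hᵀ·S⁻¹ = [-8/19; 0]
step 0: x' = x̄ + K·y = [-16/19, 0]
step 0: P' = (I − K·H)·P̄ = [12/19 0; 0 30]
step 1: x̄ = F·x = [0, 48/19]
step 1: P̄ = F·P·Fᵀ + Q = [4 0; 0 2407/19]
step 1: y = z − H·x̄ = [3]
step 1: S = H·P̄·Hᵀ + R = [19]
step 1: K = P̄·Hᵀ·S⁻¹ = [-8/19; 0]
step 1: x' = x̄ + K·y = [-24/19, 48/19]
step 1: P' = (I − K·H)·P̄ = [12/19 0; 0 2407/19]
step 2: x̄ = F·x = [0, 168/19]
step 2: P̄ = F·P·Fᵀ + Q = [4 0; 0 9755/19]
step 2: y = z − H·x̄ = [-1]
step 2: S = H·P̄·Hᵀ + R = [19]
step 2: K = P̄·Hᵀ·S⁻¹ = [-8/19; 0]
step 2: x' = x̄ + K·y = [8/19, 168/19]
step 2: P' = (I − K·H)·P̄ = [12/19 0; 0 9755/19]

step 0: x' = [-16/19, 0], P' = [12/19 0; 0 30]
step 1: x' = [-24/19, 48/19], P' = [12/19 0; 0 2407/19]
step 2: x' = [8/19, 168/19], P' = [12/19 0; 0 9755/19]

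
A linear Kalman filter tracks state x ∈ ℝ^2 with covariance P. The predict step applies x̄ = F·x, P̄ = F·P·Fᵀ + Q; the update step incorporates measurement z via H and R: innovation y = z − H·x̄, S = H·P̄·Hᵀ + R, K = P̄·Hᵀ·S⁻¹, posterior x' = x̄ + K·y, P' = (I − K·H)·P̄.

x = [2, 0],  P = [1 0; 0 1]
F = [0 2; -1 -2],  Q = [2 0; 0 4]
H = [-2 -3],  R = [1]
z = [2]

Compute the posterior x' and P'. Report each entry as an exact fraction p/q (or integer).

x' = [0, -20/29]
P' = [6 -4; -4 161/58]

x̄ = F·x = [0, -2]
P̄ = F·P·Fᵀ + Q = [6 -4; -4 9]
y = z − H·x̄ = [-4]
S = H·P̄·Hᵀ + R = [58]
K = P̄·Hᵀ·S⁻¹ = [0; -19/58]
x' = x̄ + K·y = [0, -20/29]
P' = (I − K·H)·P̄ = [6 -4; -4 161/58]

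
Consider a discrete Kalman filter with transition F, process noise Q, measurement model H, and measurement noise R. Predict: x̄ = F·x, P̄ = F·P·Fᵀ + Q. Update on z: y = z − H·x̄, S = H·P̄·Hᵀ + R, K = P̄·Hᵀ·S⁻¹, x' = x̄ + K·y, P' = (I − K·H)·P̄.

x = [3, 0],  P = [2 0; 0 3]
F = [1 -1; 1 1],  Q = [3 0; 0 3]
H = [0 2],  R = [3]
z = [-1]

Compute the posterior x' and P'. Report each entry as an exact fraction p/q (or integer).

x' = [17/5, -1/5]
P' = [276/35 -3/35; -3/35 24/35]

x̄ = F·x = [3, 3]
P̄ = F·P·Fᵀ + Q = [8 -1; -1 8]
y = z − H·x̄ = [-7]
S = H·P̄·Hᵀ + R = [35]
K = P̄·Hᵀ·S⁻¹ = [-2/35; 16/35]
x' = x̄ + K·y = [17/5, -1/5]
P' = (I − K·H)·P̄ = [276/35 -3/35; -3/35 24/35]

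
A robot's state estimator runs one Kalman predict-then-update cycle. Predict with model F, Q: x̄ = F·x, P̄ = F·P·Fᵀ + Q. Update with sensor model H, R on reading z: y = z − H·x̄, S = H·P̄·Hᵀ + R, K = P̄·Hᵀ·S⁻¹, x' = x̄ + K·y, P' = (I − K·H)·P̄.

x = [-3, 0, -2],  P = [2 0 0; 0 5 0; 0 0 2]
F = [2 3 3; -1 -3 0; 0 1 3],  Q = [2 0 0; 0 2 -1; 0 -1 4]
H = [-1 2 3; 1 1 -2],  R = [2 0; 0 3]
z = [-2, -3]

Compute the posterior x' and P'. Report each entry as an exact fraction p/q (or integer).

x' = [-164112/21415, -13751/21415, -59704/21415]
P' = [621247/21415 -109369/21415 276639/21415; -109369/21415 33308/21415 -54133/21415; 276639/21415 -54133/21415 128893/21415]

x̄ = F·x = [-12, 3, -6]
P̄ = F·P·Fᵀ + Q = [73 -49 33; -49 49 -16; 33 -16 27]
y = z − H·x̄ = [-2, -6]
S = H·P̄·Hᵀ + R = [320 -5; -5 67]
K = P̄·Hᵀ·S⁻¹ = [-5034/21415 -2760/4283; 6793/21415 2147/4283; 887/21415 -2352/4283]
x' = x̄ + K·y = [-164112/21415, -13751/21415, -59704/21415]
P' = (I − K·H)·P̄ = [621247/21415 -109369/21415 276639/21415; -109369/21415 33308/21415 -54133/21415; 276639/21415 -54133/21415 128893/21415]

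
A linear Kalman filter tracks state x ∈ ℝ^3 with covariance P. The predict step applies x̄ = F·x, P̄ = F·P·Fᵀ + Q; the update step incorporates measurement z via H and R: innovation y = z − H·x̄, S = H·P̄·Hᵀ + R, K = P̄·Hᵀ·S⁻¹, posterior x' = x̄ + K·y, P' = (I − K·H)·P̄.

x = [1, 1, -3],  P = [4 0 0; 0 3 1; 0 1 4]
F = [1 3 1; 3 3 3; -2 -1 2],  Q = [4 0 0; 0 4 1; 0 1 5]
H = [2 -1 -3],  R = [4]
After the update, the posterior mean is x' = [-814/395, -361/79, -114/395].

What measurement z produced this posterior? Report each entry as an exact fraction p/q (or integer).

z = [1]

x̄ = F·x = [1, -3, -9]
P̄ = F·P·Fᵀ + Q = [45 63 -4; 63 121 -5; -4 -5 36]
S = H·P̄·Hᵀ + R = [395]
K = P̄·Hᵀ·S⁻¹ = [39/395; 4/79; -111/395]
x' − x̄ = [-1209/395, -124/79, 3441/395] = K·y
y = (KᵀK)⁻¹·Kᵀ·(x' − x̄) = [-31]
z = y + H·x̄ = [-31] + [32] = [1]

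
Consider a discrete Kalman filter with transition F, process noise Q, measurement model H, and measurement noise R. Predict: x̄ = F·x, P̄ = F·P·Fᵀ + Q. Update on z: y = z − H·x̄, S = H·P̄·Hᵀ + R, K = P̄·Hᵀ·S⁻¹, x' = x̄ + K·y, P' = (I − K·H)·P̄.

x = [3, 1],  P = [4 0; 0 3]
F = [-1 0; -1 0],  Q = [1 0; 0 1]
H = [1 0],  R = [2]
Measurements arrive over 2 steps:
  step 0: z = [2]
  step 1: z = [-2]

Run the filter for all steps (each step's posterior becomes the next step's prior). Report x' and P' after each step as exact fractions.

step 0: x̄ = F·x = [-3, -3]
step 0: P̄ = F·P·Fᵀ + Q = [5 4; 4 5]
step 0: y = z − H·x̄ = [5]
step 0: S = H·P̄·Hᵀ + R = [7]
step 0: K = P̄·Hᵀ·S⁻¹ = [5/7; 4/7]
step 0: x' = x̄ + K·y = [4/7, -1/7]
step 0: P' = (I − K·H)·P̄ = [10/7 8/7; 8/7 19/7]
step 1: x̄ = F·x = [-4/7, -4/7]
step 1: P̄ = F·P·Fᵀ + Q = [17/7 10/7; 10/7 17/7]
step 1: y = z − H·x̄ = [-10/7]
step 1: S = H·P̄·Hᵀ + R = [31/7]
step 1: K = P̄·Hᵀ·S⁻¹ = [17/31; 10/31]
step 1: x' = x̄ + K·y = [-42/31, -32/31]
step 1: P' = (I − K·H)·P̄ = [34/31 20/31; 20/31 61/31]

step 0: x' = [4/7, -1/7], P' = [10/7 8/7; 8/7 19/7]
step 1: x' = [-42/31, -32/31], P' = [34/31 20/31; 20/31 61/31]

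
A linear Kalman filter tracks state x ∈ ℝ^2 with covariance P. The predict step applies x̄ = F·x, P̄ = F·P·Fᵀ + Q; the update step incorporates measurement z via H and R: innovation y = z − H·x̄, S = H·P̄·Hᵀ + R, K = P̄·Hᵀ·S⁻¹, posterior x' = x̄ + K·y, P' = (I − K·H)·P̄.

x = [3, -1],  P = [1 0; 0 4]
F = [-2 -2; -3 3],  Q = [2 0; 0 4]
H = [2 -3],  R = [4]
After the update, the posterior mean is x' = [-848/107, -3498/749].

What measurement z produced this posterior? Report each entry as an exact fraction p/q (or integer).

x̄ = F·x = [-4, -12]
P̄ = F·P·Fᵀ + Q = [22 -18; -18 49]
S = H·P̄·Hᵀ + R = [749]
K = P̄·Hᵀ·S⁻¹ = [14/107; -183/749]
x' − x̄ = [-420/107, 5490/749] = K·y
y = (KᵀK)⁻¹·Kᵀ·(x' − x̄) = [-30]
z = y + H·x̄ = [-30] + [28] = [-2]

z = [-2]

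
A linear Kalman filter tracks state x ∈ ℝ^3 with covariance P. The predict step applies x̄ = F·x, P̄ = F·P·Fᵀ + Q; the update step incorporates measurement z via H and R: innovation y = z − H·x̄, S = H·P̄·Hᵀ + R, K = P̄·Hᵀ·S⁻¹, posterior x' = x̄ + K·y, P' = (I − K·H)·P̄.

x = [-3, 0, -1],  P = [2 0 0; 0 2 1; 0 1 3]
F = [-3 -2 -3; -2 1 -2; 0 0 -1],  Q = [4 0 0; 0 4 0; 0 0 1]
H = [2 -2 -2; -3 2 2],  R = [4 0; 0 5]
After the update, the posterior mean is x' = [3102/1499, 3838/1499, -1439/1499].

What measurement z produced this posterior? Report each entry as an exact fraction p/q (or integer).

x̄ = F·x = [12, 8, 1]
P̄ = F·P·Fᵀ + Q = [69 27 11; 27 22 5; 11 5 4]
S = H·P̄·Hᵀ + R = [120 -178; -178 314]
K = P̄·Hᵀ·S⁻¹ = [-1925/2998 -1171/1499; -2403/2998 -810/1499; -707/2998 -272/1499]
x' − x̄ = [-14886/1499, -8154/1499, -2938/1499] = K·y
y = (KᵀK)⁻¹·Kᵀ·(x' − x̄) = [-4, 16]
z = y + H·x̄ = [-4, 16] + [6, -18] = [2, -2]

z = [2, -2]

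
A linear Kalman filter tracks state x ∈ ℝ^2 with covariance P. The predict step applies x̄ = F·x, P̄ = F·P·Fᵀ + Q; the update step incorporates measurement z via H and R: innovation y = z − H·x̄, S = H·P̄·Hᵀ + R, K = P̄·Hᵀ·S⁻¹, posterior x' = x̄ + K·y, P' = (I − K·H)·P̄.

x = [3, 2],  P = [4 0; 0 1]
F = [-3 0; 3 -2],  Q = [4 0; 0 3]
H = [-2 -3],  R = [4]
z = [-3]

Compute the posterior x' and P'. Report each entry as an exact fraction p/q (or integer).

x' = [-177/17, 937/119]
P' = [568/17 -384/17; -384/17 1868/119]

x̄ = F·x = [-9, 5]
P̄ = F·P·Fᵀ + Q = [40 -36; -36 43]
y = z − H·x̄ = [-6]
S = H·P̄·Hᵀ + R = [119]
K = P̄·Hᵀ·S⁻¹ = [4/17; -57/119]
x' = x̄ + K·y = [-177/17, 937/119]
P' = (I − K·H)·P̄ = [568/17 -384/17; -384/17 1868/119]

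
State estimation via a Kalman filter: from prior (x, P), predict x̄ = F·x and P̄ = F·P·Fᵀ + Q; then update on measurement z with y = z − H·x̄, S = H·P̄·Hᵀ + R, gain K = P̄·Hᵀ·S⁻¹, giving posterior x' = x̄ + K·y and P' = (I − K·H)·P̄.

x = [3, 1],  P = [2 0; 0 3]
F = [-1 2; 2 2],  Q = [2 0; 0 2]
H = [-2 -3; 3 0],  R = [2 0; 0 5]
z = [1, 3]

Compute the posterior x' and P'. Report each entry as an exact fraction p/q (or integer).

x̄ = F·x = [-1, 8]
P̄ = F·P·Fᵀ + Q = [16 8; 8 22]
y = z − H·x̄ = [23, 6]
S = H·P̄·Hᵀ + R = [360 -168; -168 149]
K = P̄·Hᵀ·S⁻¹ = [-35/3177 328/1059; -4093/12708 -214/1059]
x' = x̄ + K·y = [1922/3177, -7883/12708]
P' = (I − K·H)·P̄ = [1640/3177 -1070/3177; -1070/3177 2791/6354]

x' = [1922/3177, -7883/12708]
P' = [1640/3177 -1070/3177; -1070/3177 2791/6354]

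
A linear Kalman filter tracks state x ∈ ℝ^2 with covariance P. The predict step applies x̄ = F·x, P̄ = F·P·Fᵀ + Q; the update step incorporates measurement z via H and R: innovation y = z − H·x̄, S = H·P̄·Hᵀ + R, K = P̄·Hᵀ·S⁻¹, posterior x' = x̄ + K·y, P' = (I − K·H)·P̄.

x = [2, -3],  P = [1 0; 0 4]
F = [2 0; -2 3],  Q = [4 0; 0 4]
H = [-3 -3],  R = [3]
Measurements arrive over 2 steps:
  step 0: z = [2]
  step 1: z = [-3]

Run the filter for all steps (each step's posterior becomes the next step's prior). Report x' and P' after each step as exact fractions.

step 0: x' = [632/133, -729/133], P' = [1016/133 -1012/133; -1012/133 1052/133]
step 1: x' = [11632/31729, 17777/31729], P' = [404148/31729 -409688/31729; -409688/31729 425760/31729]

step 0: x̄ = F·x = [4, -13]
step 0: P̄ = F·P·Fᵀ + Q = [8 -4; -4 44]
step 0: y = z − H·x̄ = [-25]
step 0: S = H·P̄·Hᵀ + R = [399]
step 0: K = P̄·Hᵀ·S⁻¹ = [-4/133; -40/133]
step 0: x' = x̄ + K·y = [632/133, -729/133]
step 0: P' = (I − K·H)·P̄ = [1016/133 -1012/133; -1012/133 1052/133]
step 1: x̄ = F·x = [1264/133, -493/19]
step 1: P̄ = F·P·Fᵀ + Q = [4596/133 -1448/19; -1448/19 3744/19]
step 1: y = z − H·x̄ = [-6960/133]
step 1: S = H·P̄·Hᵀ + R = [95187/133]
step 1: K = P̄·Hᵀ·S⁻¹ = [5540/31729; -16072/31729]
step 1: x' = x̄ + K·y = [11632/31729, 17777/31729]
step 1: P' = (I − K·H)·P̄ = [404148/31729 -409688/31729; -409688/31729 425760/31729]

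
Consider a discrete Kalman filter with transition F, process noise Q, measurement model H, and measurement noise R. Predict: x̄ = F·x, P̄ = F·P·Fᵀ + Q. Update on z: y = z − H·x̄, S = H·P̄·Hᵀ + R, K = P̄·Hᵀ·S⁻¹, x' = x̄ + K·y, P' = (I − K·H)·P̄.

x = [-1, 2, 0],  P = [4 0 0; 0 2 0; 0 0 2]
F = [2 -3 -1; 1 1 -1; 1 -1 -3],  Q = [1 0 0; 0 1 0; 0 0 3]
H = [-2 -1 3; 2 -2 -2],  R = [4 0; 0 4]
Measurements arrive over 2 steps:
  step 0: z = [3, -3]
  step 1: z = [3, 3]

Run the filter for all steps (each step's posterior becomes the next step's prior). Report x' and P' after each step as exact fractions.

step 0: x̄ = F·x = [-8, 1, -3]
step 0: P̄ = F·P·Fᵀ + Q = [37 4 20; 4 9 8; 20 8 27]
step 0: y = z − H·x̄ = [-3, 9]
step 0: S = H·P̄·Hᵀ + R = [132 -116; -116 168]
step 0: K = P̄·Hᵀ·S⁻¹ = [-1/1090 84/545; -23/109 -131/436; 129/545 -33/2180]
step 0: x' = x̄ + K·y = [-1441/218, -467/436, -1677/436]
step 0: P' = (I − K·H)·P̄ = [17972/545 1747/218 26873/1090; 1747/218 581/218 1297/218; 26873/1090 1297/218 20421/1090]
step 1: x̄ = F·x = [-1343/218, -418/109, 6]
step 1: P̄ = F·P·Fᵀ + Q = [1803/109 721/109 -23; 721/109 5557/545 -24; -23 -24 79]
step 1: y = z − H·x̄ = [-3396/109, 2142/109]
step 1: S = H·P̄·Hᵀ + R = [674612/545 -349096/545; -349096/545 199488/545]
step 1: K = P̄·Hᵀ·S⁻¹ = [81581/1457452 809949/2914904; -74693/364363 -720475/2914904; 211995/728726 241625/2914904]
step 1: x' = x̄ + K·y = [-3562135/1457452, -3359761/1457452, -2090973/1457452]
step 1: P' = (I − K·H)·P̄ = [6306887/1457452 887679/1457452 4609259/1457452; 887679/1457452 265262/364363 273553/728726; 4609259/1457452 273553/728726 955132/364363]

step 0: x' = [-1441/218, -467/436, -1677/436], P' = [17972/545 1747/218 26873/1090; 1747/218 581/218 1297/218; 26873/1090 1297/218 20421/1090]
step 1: x' = [-3562135/1457452, -3359761/1457452, -2090973/1457452], P' = [6306887/1457452 887679/1457452 4609259/1457452; 887679/1457452 265262/364363 273553/728726; 4609259/1457452 273553/728726 955132/364363]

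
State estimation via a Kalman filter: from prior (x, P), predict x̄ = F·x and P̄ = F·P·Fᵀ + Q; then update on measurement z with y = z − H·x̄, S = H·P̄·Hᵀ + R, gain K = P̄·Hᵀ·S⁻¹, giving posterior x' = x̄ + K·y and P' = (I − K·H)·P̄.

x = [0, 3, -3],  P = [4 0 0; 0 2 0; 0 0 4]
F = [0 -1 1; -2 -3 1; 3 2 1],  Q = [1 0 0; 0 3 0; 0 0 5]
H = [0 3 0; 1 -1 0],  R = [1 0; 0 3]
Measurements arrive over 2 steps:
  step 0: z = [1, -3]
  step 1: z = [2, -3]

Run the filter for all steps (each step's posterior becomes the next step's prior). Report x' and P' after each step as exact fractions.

step 0: x' = [-1137/403, 27/91, -195/31], P' = [751/403 1/13 96/31; 1/13 10/91 0; 96/31 0 619/31]
step 1: x' = [-10363299/3538126, 4588167/7076252, -31497363/3538126], P' = [4332648/1769063 366621/3538126 8391709/1769063; 366621/3538126 781389/7076252 372779/3538126; 8391709/1769063 372779/3538126 41141974/1769063]

step 0: x̄ = F·x = [-6, -12, 3]
step 0: P̄ = F·P·Fᵀ + Q = [7 10 0; 10 41 -32; 0 -32 53]
step 0: y = z − H·x̄ = [37, -9]
step 0: S = H·P̄·Hᵀ + R = [370 -93; -93 31]
step 0: K = P̄·Hᵀ·S⁻¹ = [3/13 240/403; 30/91 -1/91; 0 32/31]
step 0: x' = x̄ + K·y = [-1137/403, 27/91, -195/31]
step 0: P' = (I − K·H)·P̄ = [751/403 1/13 96/31; 1/13 10/91 0; 96/31 0 619/31]
step 1: x̄ = F·x = [-18582/2821, -4338/2821, -39948/2821]
step 1: P̄ = F·P·Fᵀ + Q = [59460/2821 40221/2821 81266/2821; 40221/2821 56270/2821 28842/2821; 81266/2821 28842/2821 174007/2821]
step 1: y = z − H·x̄ = [18656/2821, 5781/2821]
step 1: S = H·P̄·Hᵀ + R = [509251/2821 -48147/2821; -48147/2821 43751/2821]
step 1: K = P̄·Hᵀ·S⁻¹ = [1099863/3538126 2766225/3538126; 2344167/7076252 -16049/7076252; 1118337/3538126 5470213/3538126]
step 1: x' = x̄ + K·y = [-10363299/3538126, 4588167/7076252, -31497363/3538126]
step 1: P' = (I − K·H)·P̄ = [4332648/1769063 366621/3538126 8391709/1769063; 366621/3538126 781389/7076252 372779/3538126; 8391709/1769063 372779/3538126 41141974/1769063]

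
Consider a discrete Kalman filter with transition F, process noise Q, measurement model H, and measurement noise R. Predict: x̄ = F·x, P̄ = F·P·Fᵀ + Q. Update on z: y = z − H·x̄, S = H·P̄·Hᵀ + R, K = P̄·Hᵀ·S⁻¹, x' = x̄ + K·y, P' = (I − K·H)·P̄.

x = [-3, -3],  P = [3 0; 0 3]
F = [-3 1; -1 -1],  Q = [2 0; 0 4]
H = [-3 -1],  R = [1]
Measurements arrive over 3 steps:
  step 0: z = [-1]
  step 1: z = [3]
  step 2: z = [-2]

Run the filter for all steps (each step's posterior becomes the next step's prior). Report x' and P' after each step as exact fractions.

step 0: x̄ = F·x = [6, 6]
step 0: P̄ = F·P·Fᵀ + Q = [32 6; 6 10]
step 0: y = z − H·x̄ = [23]
step 0: S = H·P̄·Hᵀ + R = [335]
step 0: K = P̄·Hᵀ·S⁻¹ = [-102/335; -28/335]
step 0: x' = x̄ + K·y = [-336/335, 1366/335]
step 0: P' = (I − K·H)·P̄ = [316/335 -846/335; -846/335 2566/335]
step 1: x̄ = F·x = [2374/335, -206/67]
step 1: P̄ = F·P·Fᵀ + Q = [11156/335 -662/67; -662/67 506/67]
step 1: y = z − H·x̄ = [7097/335]
step 1: S = H·P̄·Hᵀ + R = [83409/335]
step 1: K = P̄·Hᵀ·S⁻¹ = [-30158/83409; 7400/83409]
step 1: x' = x̄ + K·y = [-47816/83409, -99682/83409]
step 1: P' = (I − K·H)·P̄ = [62704/83409 -157954/83409; -157954/83409 466462/83409]
step 2: x̄ = F·x = [43766/83409, 49166/27803]
step 2: P̄ = F·P·Fᵀ + Q = [2145340/83409 -198086/27803; -198086/27803 182298/27803]
step 2: y = z − H·x̄ = [37326/27803]
step 2: S = H·P̄·Hᵀ + R = [5457605/27803]
step 2: K = P̄·Hᵀ·S⁻¹ = [-1947254/5457605; 82392/1091521]
step 2: x' = x̄ + K·y = [748406/16372815, 2040826/1091521]
step 2: P' = (I − K·H)·P̄ = [11977984/16372815 -2006146/1091521; -2006146/1091521 5936046/1091521]

step 0: x' = [-336/335, 1366/335], P' = [316/335 -846/335; -846/335 2566/335]
step 1: x' = [-47816/83409, -99682/83409], P' = [62704/83409 -157954/83409; -157954/83409 466462/83409]
step 2: x' = [748406/16372815, 2040826/1091521], P' = [11977984/16372815 -2006146/1091521; -2006146/1091521 5936046/1091521]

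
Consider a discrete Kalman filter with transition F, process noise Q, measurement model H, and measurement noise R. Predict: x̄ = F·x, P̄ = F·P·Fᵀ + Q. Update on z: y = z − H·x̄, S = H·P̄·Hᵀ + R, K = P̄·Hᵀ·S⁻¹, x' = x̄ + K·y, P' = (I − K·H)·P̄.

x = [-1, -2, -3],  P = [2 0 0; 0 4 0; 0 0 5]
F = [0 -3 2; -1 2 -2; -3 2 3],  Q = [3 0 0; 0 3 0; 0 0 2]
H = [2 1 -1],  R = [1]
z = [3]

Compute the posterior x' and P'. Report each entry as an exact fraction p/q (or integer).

x̄ = F·x = [0, 3, -10]
P̄ = F·P·Fᵀ + Q = [59 -44 6; -44 41 -8; 6 -8 81]
y = z − H·x̄ = [-10]
S = H·P̄·Hᵀ + R = [175]
K = P̄·Hᵀ·S⁻¹ = [68/175; -39/175; -11/25]
x' = x̄ + K·y = [-136/35, 183/35, -28/5]
P' = (I − K·H)·P̄ = [5701/175 -5048/175 898/25; -5048/175 5654/175 -629/25; 898/25 -629/25 1178/25]

x' = [-136/35, 183/35, -28/5]
P' = [5701/175 -5048/175 898/25; -5048/175 5654/175 -629/25; 898/25 -629/25 1178/25]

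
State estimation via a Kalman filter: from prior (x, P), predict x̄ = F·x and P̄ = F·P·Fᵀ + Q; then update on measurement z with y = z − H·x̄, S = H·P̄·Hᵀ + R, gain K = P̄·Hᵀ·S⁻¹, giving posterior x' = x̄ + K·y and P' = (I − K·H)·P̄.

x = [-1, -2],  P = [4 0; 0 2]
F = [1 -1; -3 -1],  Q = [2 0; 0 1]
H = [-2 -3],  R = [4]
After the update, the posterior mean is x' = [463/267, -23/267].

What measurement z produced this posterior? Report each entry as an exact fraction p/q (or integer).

x̄ = F·x = [1, 5]
P̄ = F·P·Fᵀ + Q = [8 -10; -10 39]
S = H·P̄·Hᵀ + R = [267]
K = P̄·Hᵀ·S⁻¹ = [14/267; -97/267]
x' − x̄ = [196/267, -1358/267] = K·y
y = (KᵀK)⁻¹·Kᵀ·(x' − x̄) = [14]
z = y + H·x̄ = [14] + [-17] = [-3]

z = [-3]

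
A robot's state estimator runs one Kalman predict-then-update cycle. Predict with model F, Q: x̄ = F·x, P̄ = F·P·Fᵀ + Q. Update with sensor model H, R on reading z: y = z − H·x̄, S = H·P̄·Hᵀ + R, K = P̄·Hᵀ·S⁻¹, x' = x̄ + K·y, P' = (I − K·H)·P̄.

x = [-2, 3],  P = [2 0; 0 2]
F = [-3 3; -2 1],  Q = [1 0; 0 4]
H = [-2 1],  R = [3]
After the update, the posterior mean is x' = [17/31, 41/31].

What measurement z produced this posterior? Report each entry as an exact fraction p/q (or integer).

x̄ = F·x = [15, 7]
P̄ = F·P·Fᵀ + Q = [37 18; 18 14]
S = H·P̄·Hᵀ + R = [93]
K = P̄·Hᵀ·S⁻¹ = [-56/93; -22/93]
x' − x̄ = [-448/31, -176/31] = K·y
y = (KᵀK)⁻¹·Kᵀ·(x' − x̄) = [24]
z = y + H·x̄ = [24] + [-23] = [1]

z = [1]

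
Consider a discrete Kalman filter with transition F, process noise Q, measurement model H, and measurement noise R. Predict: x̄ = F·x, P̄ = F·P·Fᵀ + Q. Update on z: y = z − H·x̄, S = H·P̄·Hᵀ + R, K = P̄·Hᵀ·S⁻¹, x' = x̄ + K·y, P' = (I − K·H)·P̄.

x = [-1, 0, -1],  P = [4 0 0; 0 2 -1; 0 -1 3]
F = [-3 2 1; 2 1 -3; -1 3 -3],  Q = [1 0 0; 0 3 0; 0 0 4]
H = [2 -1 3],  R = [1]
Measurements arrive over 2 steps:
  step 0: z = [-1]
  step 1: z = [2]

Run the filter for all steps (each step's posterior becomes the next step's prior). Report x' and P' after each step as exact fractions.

step 0: x̄ = F·x = [2, 1, 4]
step 0: P̄ = F·P·Fᵀ + Q = [44 -24 18; -24 54 37; 18 37 71]
step 0: y = z − H·x̄ = [-16]
step 0: S = H·P̄·Hᵀ + R = [960]
step 0: K = P̄·Hᵀ·S⁻¹ = [83/480; 3/320; 53/240]
step 0: x' = x̄ + K·y = [-23/30, 17/20, 7/15]
step 0: P' = (I − K·H)·P̄ = [3671/240 -4089/160 -2239/120; -4089/160 17253/320 2801/80; -2239/120 2801/80 1451/60]
step 1: x̄ = F·x = [67/15, -25/12, 23/12]
step 1: P̄ = F·P·Fᵀ + Q = [56231/60 -22193/48 15535/48; -22193/48 47491/192 -27485/192; 15535/48 -27485/192 25603/192]
step 1: y = z − H·x̄ = [-443/30]
step 1: S = H·P̄·Hᵀ + R = [2829431/240]
step 1: K = P̄·Hᵀ·S⁻¹ = [793838/2829431; -768725/5658862; 571435/5658862]
step 1: x' = x̄ + K·y = [915784/2829431, -218895/2829431, 1203981/2829431]
step 1: P' = (I − K·H)·P̄ = [25950700/2829431 -36859386/2829431 -29322316/2829431; -36859386/2829431 84296263/2829431 105087115/5658862; -29322316/2829431 105087115/5658862 37157969/2829431]

step 0: x' = [-23/30, 17/20, 7/15], P' = [3671/240 -4089/160 -2239/120; -4089/160 17253/320 2801/80; -2239/120 2801/80 1451/60]
step 1: x' = [915784/2829431, -218895/2829431, 1203981/2829431], P' = [25950700/2829431 -36859386/2829431 -29322316/2829431; -36859386/2829431 84296263/2829431 105087115/5658862; -29322316/2829431 105087115/5658862 37157969/2829431]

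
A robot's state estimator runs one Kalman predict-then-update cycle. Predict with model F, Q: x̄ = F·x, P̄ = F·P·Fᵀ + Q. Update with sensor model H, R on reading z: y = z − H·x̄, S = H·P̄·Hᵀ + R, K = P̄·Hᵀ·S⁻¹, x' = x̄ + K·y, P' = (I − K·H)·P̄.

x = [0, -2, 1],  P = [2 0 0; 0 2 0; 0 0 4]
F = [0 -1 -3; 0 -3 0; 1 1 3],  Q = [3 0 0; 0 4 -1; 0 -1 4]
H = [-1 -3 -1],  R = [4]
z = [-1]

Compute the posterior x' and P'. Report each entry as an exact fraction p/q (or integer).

x̄ = F·x = [-1, 6, 1]
P̄ = F·P·Fᵀ + Q = [41 6 -38; 6 22 -7; -38 -7 44]
y = z − H·x̄ = [17]
S = H·P̄·Hᵀ + R = [205]
K = P̄·Hᵀ·S⁻¹ = [-21/205; -13/41; 3/41]
x' = x̄ + K·y = [-562/205, 25/41, 92/41]
P' = (I − K·H)·P̄ = [7964/205 -27/41 -1495/41; -27/41 57/41 -92/41; -1495/41 -92/41 1759/41]

x' = [-562/205, 25/41, 92/41]
P' = [7964/205 -27/41 -1495/41; -27/41 57/41 -92/41; -1495/41 -92/41 1759/41]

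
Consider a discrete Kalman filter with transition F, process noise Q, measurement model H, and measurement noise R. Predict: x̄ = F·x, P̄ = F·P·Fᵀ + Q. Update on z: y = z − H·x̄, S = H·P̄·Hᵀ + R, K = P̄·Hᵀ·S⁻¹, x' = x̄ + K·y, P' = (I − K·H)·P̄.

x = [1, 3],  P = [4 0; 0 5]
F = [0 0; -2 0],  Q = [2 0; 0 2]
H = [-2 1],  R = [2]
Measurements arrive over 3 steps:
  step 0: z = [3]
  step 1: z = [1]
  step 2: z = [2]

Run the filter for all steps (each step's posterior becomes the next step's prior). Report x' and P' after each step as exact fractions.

step 0: x̄ = F·x = [0, -2]
step 0: P̄ = F·P·Fᵀ + Q = [2 0; 0 18]
step 0: y = z − H·x̄ = [5]
step 0: S = H·P̄·Hᵀ + R = [28]
step 0: K = P̄·Hᵀ·S⁻¹ = [-1/7; 9/14]
step 0: x' = x̄ + K·y = [-5/7, 17/14]
step 0: P' = (I − K·H)·P̄ = [10/7 18/7; 18/7 45/7]
step 1: x̄ = F·x = [0, 10/7]
step 1: P̄ = F·P·Fᵀ + Q = [2 0; 0 54/7]
step 1: y = z − H·x̄ = [-3/7]
step 1: S = H·P̄·Hᵀ + R = [124/7]
step 1: K = P̄·Hᵀ·S⁻¹ = [-7/31; 27/62]
step 1: x' = x̄ + K·y = [3/31, 77/62]
step 1: P' = (I − K·H)·P̄ = [34/31 54/31; 54/31 135/31]
step 2: x̄ = F·x = [0, -6/31]
step 2: P̄ = F·P·Fᵀ + Q = [2 0; 0 198/31]
step 2: y = z − H·x̄ = [68/31]
step 2: S = H·P̄·Hᵀ + R = [508/31]
step 2: K = P̄·Hᵀ·S⁻¹ = [-31/127; 99/254]
step 2: x' = x̄ + K·y = [-68/127, 84/127]
step 2: P' = (I − K·H)·P̄ = [130/127 198/127; 198/127 495/127]

step 0: x' = [-5/7, 17/14], P' = [10/7 18/7; 18/7 45/7]
step 1: x' = [3/31, 77/62], P' = [34/31 54/31; 54/31 135/31]
step 2: x' = [-68/127, 84/127], P' = [130/127 198/127; 198/127 495/127]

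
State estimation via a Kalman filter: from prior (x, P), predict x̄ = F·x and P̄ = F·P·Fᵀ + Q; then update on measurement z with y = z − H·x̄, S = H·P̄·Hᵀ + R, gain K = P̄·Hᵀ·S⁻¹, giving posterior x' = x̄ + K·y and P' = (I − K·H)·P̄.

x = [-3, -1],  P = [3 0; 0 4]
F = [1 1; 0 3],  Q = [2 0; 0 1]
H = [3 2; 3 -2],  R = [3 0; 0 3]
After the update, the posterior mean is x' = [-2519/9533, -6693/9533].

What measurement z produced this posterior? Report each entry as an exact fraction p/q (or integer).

z = [-2, 1]

x̄ = F·x = [-4, -3]
P̄ = F·P·Fᵀ + Q = [9 12; 12 37]
S = H·P̄·Hᵀ + R = [376 -67; -67 88]
K = P̄·Hᵀ·S⁻¹ = [1563/9533 1515/9533; 2378/9533 -2306/9533]
x' − x̄ = [35613/9533, 21906/9533] = K·y
y = (KᵀK)⁻¹·Kᵀ·(x' − x̄) = [16, 7]
z = y + H·x̄ = [16, 7] + [-18, -6] = [-2, 1]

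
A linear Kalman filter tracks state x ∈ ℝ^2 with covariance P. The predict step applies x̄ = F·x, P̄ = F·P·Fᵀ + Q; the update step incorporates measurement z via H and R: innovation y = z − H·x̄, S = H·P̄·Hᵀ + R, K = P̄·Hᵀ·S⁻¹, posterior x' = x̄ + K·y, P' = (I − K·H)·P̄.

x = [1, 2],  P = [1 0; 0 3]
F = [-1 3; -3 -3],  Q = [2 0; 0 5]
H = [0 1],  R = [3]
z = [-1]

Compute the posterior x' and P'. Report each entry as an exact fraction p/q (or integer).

x' = [7/11, -17/11]
P' = [186/11 -18/11; -18/11 123/44]

x̄ = F·x = [5, -9]
P̄ = F·P·Fᵀ + Q = [30 -24; -24 41]
y = z − H·x̄ = [8]
S = H·P̄·Hᵀ + R = [44]
K = P̄·Hᵀ·S⁻¹ = [-6/11; 41/44]
x' = x̄ + K·y = [7/11, -17/11]
P' = (I − K·H)·P̄ = [186/11 -18/11; -18/11 123/44]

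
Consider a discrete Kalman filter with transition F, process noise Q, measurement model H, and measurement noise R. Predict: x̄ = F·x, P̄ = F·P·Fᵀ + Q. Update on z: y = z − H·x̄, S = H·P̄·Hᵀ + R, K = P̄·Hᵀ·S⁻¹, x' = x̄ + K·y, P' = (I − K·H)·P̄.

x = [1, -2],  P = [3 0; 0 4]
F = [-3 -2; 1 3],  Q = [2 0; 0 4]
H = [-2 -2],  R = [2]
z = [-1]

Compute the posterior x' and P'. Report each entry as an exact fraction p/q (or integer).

x̄ = F·x = [1, -5]
P̄ = F·P·Fᵀ + Q = [45 -33; -33 43]
y = z − H·x̄ = [-9]
S = H·P̄·Hᵀ + R = [90]
K = P̄·Hᵀ·S⁻¹ = [-4/15; -2/9]
x' = x̄ + K·y = [17/5, -3]
P' = (I − K·H)·P̄ = [193/5 -115/3; -115/3 347/9]

x' = [17/5, -3]
P' = [193/5 -115/3; -115/3 347/9]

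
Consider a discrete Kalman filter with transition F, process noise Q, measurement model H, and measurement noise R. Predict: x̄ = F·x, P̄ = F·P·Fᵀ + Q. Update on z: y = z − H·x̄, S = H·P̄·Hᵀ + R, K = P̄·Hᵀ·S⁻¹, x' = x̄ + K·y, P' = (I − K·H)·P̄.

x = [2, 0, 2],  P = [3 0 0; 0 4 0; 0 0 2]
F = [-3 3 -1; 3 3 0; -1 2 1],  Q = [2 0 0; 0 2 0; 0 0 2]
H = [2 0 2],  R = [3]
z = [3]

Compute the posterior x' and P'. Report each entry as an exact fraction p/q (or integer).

x̄ = F·x = [-8, 6, 0]
P̄ = F·P·Fᵀ + Q = [67 9 31; 9 65 15; 31 15 23]
y = z − H·x̄ = [19]
S = H·P̄·Hᵀ + R = [611]
K = P̄·Hᵀ·S⁻¹ = [196/611; 48/611; 108/611]
x' = x̄ + K·y = [-1164/611, 4578/611, 2052/611]
P' = (I − K·H)·P̄ = [2521/611 -3909/611 -2227/611; -3909/611 37411/611 3981/611; -2227/611 3981/611 2389/611]

x' = [-1164/611, 4578/611, 2052/611]
P' = [2521/611 -3909/611 -2227/611; -3909/611 37411/611 3981/611; -2227/611 3981/611 2389/611]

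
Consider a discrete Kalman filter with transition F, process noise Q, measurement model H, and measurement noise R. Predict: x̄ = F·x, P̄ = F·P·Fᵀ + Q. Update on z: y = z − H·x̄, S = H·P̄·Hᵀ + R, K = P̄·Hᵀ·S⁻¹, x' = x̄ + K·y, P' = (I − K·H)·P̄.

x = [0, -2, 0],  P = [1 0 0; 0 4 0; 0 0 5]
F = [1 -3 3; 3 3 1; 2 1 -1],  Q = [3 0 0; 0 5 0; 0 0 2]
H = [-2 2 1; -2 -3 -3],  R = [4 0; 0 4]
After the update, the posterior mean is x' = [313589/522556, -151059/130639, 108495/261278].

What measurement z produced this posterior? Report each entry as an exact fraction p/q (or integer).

x̄ = F·x = [6, -6, -2]
P̄ = F·P·Fᵀ + Q = [85 -18 -25; -18 55 13; -25 13 15]
S = H·P̄·Hᵀ + R = [875 -288; -288 692]
K = P̄·Hᵀ·S⁻¹ = [-42915/130639 -102403/522556; 15411/130639 -25302/130639; 13295/130639 -1771/261278]
x' − x̄ = [-2821747/522556, 632775/130639, 631051/261278] = K·y
y = (KᵀK)⁻¹·Kᵀ·(x' − x̄) = [23, -11]
z = y + H·x̄ = [23, -11] + [-26, 12] = [-3, 1]

z = [-3, 1]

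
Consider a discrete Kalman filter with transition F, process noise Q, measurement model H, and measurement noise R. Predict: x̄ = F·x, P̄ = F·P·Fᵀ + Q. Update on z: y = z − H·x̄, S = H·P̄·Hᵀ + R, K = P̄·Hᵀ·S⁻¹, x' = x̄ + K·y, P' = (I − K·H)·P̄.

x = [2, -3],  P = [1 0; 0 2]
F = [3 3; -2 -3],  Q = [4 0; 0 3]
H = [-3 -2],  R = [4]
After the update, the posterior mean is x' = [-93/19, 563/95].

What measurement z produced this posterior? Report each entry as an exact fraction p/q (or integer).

x̄ = F·x = [-3, 5]
P̄ = F·P·Fᵀ + Q = [31 -24; -24 25]
S = H·P̄·Hᵀ + R = [95]
K = P̄·Hᵀ·S⁻¹ = [-9/19; 22/95]
x' − x̄ = [-36/19, 88/95] = K·y
y = (KᵀK)⁻¹·Kᵀ·(x' − x̄) = [4]
z = y + H·x̄ = [4] + [-1] = [3]

z = [3]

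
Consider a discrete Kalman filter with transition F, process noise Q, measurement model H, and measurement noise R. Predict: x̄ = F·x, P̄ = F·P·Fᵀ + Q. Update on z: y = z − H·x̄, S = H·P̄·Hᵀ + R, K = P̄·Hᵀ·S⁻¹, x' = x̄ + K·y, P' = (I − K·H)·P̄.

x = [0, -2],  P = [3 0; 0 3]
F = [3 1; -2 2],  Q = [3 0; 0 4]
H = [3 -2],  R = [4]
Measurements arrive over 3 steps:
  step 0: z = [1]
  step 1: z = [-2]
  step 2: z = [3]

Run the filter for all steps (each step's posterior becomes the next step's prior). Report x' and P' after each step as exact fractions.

step 0: x' = [-1237/557, -2136/557], P' = [3252/557 4632/557; 4632/557 7132/557]
step 1: x' = [-914850/462467, -884146/462467], P' = [2169740/462467 2912552/462467; 2912552/462467 4315980/462467]
step 2: x' = [557396089/317011637, 385369288/317011637], P' = [1373846356/317011637 1833586328/317011637; 1833586328/317011637 2724766452/317011637]

step 0: x̄ = F·x = [-2, -4]
step 0: P̄ = F·P·Fᵀ + Q = [33 -12; -12 28]
step 0: y = z − H·x̄ = [-1]
step 0: S = H·P̄·Hᵀ + R = [557]
step 0: K = P̄·Hᵀ·S⁻¹ = [123/557; -92/557]
step 0: x' = x̄ + K·y = [-1237/557, -2136/557]
step 0: P' = (I − K·H)·P̄ = [3252/557 4632/557; 4632/557 7132/557]
step 1: x̄ = F·x = [-5847/557, -1798/557]
step 1: P̄ = F·P·Fᵀ + Q = [65863/557 13280/557; 13280/557 6708/557]
step 1: y = z − H·x̄ = [12831/557]
step 1: S = H·P̄·Hᵀ + R = [462467/557]
step 1: K = P̄·Hᵀ·S⁻¹ = [171029/462467; 26424/462467]
step 1: x' = x̄ + K·y = [-914850/462467, -884146/462467]
step 1: P' = (I − K·H)·P̄ = [2169740/462467 2912552/462467; 2912552/462467 4315980/462467]
step 2: x̄ = F·x = [-3628696/462467, 61408/462467]
step 2: P̄ = F·P·Fᵀ + Q = [42706353/462467 7263728/462467; 7263728/462467 4492332/462467]
step 2: y = z − H·x̄ = [12396305/462467]
step 2: S = H·P̄·Hᵀ + R = [317011637/462467]
step 2: K = P̄·Hᵀ·S⁻¹ = [113591603/317011637; 12806520/317011637]
step 2: x' = x̄ + K·y = [557396089/317011637, 385369288/317011637]
step 2: P' = (I − K·H)·P̄ = [1373846356/317011637 1833586328/317011637; 1833586328/317011637 2724766452/317011637]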